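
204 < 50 False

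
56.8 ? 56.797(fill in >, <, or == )>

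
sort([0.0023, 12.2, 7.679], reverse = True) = [12.2, 7.679, 0.0023]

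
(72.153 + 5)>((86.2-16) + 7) False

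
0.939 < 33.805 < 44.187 True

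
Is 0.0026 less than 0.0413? Yes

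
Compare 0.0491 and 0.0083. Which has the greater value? 0.0491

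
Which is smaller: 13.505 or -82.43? -82.43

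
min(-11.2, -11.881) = -11.881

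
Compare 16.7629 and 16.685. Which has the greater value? 16.7629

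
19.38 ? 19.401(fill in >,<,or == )<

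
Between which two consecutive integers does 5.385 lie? 5 and 6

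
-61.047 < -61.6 False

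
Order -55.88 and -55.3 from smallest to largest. -55.88, -55.3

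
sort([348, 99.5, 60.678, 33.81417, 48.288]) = [33.81417, 48.288, 60.678, 99.5, 348]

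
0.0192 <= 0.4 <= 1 True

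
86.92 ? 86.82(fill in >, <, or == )>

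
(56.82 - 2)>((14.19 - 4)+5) True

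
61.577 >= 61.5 True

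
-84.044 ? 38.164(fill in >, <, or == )<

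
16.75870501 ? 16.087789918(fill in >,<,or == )>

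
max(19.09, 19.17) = 19.17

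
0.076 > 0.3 False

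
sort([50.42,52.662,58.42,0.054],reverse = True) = [58.42,52.662,50.42,0.054]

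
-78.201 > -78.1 False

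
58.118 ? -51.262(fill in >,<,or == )>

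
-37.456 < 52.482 True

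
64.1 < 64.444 True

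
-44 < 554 True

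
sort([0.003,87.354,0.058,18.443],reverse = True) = [87.354,18.443,0.058,0.003]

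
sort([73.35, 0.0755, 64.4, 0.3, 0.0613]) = [0.0613, 0.0755, 0.3, 64.4, 73.35]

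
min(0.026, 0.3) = 0.026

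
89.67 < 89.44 False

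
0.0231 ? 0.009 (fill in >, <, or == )>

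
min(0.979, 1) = 0.979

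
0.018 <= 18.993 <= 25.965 True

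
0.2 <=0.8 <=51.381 True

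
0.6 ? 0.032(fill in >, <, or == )>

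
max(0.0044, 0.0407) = 0.0407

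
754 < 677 False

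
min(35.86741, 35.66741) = 35.66741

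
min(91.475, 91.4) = 91.4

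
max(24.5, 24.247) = 24.5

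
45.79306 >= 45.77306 True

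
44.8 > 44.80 False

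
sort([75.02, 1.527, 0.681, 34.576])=[0.681, 1.527, 34.576, 75.02]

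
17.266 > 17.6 False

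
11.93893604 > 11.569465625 True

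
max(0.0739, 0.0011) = 0.0739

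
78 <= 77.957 False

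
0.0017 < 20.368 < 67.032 True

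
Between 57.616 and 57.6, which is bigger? 57.616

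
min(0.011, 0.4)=0.011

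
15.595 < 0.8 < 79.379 False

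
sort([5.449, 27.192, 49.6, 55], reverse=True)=[55, 49.6, 27.192, 5.449]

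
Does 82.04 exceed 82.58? No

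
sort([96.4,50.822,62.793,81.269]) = [50.822,62.793,81.269,96.4]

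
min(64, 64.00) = 64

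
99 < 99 False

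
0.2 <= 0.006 False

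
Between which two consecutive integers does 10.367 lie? 10 and 11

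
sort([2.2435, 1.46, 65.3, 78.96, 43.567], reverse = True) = [78.96, 65.3, 43.567, 2.2435, 1.46]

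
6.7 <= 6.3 False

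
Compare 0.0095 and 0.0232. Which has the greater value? 0.0232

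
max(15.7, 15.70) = 15.70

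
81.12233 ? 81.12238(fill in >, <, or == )<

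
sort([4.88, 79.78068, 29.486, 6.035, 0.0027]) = [0.0027, 4.88, 6.035, 29.486, 79.78068]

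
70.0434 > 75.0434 False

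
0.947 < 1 True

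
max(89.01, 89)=89.01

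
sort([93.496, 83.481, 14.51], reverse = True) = [93.496, 83.481, 14.51]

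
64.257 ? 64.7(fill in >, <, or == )<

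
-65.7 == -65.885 False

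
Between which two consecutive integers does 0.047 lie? 0 and 1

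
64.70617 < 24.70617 False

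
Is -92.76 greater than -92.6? No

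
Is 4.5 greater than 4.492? Yes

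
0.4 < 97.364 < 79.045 False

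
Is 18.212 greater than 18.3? No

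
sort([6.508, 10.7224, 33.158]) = [6.508, 10.7224, 33.158]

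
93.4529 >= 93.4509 True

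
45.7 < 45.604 False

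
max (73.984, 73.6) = 73.984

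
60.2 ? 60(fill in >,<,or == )>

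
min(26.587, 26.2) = 26.2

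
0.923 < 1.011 True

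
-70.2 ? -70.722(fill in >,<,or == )>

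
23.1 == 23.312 False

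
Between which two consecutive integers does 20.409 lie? 20 and 21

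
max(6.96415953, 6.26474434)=6.96415953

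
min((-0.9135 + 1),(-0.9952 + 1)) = 0.0048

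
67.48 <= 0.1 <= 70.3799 False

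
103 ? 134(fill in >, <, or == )<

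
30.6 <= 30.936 True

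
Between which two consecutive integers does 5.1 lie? 5 and 6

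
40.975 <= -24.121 False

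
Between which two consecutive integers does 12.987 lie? 12 and 13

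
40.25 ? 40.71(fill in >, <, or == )<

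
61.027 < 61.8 True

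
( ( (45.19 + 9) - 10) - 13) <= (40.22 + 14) True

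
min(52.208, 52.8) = 52.208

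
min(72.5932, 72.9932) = 72.5932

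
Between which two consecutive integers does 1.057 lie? 1 and 2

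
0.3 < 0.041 False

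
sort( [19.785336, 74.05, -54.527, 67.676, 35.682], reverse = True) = [74.05, 67.676, 35.682, 19.785336, -54.527]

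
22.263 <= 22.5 True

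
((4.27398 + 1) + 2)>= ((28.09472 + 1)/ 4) True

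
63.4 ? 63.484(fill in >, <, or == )<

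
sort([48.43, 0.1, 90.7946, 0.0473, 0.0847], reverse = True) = [90.7946, 48.43, 0.1, 0.0847, 0.0473]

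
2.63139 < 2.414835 False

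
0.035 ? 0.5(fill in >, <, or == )<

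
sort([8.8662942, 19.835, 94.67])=[8.8662942, 19.835, 94.67]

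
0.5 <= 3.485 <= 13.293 True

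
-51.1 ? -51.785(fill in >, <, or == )>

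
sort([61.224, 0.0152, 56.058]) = [0.0152, 56.058, 61.224]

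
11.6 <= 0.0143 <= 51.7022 False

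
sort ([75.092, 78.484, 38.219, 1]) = [1, 38.219, 75.092, 78.484]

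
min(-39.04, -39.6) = -39.6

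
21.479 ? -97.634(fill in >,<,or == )>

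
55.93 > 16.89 True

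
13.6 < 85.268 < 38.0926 False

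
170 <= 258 True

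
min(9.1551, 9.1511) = 9.1511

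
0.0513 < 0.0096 False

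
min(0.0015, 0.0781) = 0.0015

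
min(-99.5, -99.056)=-99.5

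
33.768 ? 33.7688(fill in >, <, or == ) <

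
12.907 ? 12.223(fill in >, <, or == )>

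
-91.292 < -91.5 False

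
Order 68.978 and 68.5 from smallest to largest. 68.5, 68.978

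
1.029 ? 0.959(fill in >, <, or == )>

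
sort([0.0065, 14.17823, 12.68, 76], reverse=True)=[76, 14.17823, 12.68, 0.0065]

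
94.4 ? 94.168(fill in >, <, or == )>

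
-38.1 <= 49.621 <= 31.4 False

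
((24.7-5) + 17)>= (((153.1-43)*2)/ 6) True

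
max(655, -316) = 655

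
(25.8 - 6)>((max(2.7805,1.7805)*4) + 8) True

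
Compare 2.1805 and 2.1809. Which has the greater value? 2.1809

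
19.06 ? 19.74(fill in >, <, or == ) <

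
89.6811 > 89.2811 True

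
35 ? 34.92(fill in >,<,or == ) >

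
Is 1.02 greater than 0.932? Yes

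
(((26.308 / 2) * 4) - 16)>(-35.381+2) True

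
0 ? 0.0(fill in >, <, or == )==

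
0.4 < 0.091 False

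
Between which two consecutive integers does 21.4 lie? 21 and 22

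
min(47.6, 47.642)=47.6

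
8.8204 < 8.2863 False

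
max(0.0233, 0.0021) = 0.0233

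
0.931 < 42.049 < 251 True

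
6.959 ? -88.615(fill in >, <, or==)>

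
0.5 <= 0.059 False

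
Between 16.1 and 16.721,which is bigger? 16.721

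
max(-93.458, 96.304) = 96.304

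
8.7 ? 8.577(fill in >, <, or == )>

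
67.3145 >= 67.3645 False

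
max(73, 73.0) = 73.0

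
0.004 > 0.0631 False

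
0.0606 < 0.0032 False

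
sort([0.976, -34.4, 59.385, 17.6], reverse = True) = [59.385, 17.6, 0.976, -34.4]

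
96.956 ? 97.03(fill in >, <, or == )<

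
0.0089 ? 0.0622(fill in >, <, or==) <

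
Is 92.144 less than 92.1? No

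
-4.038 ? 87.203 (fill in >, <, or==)<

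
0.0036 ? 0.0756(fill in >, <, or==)<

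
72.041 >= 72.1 False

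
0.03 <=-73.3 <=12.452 False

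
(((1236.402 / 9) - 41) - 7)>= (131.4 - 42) False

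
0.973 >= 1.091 False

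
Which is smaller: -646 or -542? -646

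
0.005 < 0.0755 True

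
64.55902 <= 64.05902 False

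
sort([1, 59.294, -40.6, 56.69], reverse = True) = [59.294, 56.69, 1, -40.6]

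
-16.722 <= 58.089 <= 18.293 False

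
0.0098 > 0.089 False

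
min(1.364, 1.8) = 1.364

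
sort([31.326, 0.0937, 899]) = [0.0937, 31.326, 899]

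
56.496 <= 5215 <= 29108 True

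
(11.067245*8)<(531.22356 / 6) False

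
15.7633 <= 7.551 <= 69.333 False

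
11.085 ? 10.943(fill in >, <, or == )>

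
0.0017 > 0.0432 False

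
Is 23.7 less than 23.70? No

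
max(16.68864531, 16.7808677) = 16.7808677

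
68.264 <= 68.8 True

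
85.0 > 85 False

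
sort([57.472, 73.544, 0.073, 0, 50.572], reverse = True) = [73.544, 57.472, 50.572, 0.073, 0]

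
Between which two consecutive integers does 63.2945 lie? 63 and 64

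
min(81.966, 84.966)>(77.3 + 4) True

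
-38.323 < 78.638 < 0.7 False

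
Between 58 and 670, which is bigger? 670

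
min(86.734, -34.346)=-34.346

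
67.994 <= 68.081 True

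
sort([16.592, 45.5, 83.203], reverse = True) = [83.203, 45.5, 16.592]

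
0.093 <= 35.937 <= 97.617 True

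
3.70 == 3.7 True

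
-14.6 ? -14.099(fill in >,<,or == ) <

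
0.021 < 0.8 True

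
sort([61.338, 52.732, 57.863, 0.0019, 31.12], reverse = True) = [61.338, 57.863, 52.732, 31.12, 0.0019]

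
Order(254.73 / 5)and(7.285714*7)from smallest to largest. (254.73 / 5), (7.285714*7)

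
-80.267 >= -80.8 True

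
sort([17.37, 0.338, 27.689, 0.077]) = [0.077, 0.338, 17.37, 27.689]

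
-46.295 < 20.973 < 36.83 True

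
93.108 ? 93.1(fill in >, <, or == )>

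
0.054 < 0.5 True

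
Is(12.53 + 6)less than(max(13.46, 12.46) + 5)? No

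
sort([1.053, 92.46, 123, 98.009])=[1.053, 92.46, 98.009, 123]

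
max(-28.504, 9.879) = 9.879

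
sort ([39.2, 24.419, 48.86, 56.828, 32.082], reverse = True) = [56.828, 48.86, 39.2, 32.082, 24.419]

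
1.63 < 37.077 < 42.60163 True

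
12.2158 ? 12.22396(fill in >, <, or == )<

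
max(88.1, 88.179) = 88.179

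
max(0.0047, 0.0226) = 0.0226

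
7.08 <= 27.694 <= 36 True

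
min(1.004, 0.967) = 0.967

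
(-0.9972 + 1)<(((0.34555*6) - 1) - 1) True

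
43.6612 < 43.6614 True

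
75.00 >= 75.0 True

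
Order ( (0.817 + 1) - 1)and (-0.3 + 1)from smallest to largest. (-0.3 + 1), ( (0.817 + 1) - 1)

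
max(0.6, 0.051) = 0.6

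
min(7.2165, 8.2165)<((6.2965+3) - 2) True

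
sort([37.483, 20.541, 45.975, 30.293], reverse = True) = [45.975, 37.483, 30.293, 20.541]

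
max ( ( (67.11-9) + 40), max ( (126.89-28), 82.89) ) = 98.89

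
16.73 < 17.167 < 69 True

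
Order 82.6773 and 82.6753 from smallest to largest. 82.6753, 82.6773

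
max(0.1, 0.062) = 0.1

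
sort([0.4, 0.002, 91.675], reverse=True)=[91.675, 0.4, 0.002]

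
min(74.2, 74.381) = 74.2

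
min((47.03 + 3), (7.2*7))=50.03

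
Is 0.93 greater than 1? No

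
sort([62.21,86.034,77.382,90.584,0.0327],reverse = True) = [90.584,86.034,77.382,62.21,0.0327]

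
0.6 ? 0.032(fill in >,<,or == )>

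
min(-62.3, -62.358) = -62.358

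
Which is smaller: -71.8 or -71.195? -71.8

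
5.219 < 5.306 True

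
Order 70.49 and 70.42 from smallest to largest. 70.42, 70.49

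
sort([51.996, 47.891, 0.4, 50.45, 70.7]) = [0.4, 47.891, 50.45, 51.996, 70.7]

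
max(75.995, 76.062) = 76.062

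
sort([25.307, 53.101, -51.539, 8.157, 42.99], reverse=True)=[53.101, 42.99, 25.307, 8.157, -51.539]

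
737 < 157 False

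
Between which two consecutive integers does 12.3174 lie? 12 and 13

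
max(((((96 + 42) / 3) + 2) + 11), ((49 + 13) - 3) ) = 59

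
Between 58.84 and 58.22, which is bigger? 58.84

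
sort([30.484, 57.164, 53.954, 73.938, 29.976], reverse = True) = [73.938, 57.164, 53.954, 30.484, 29.976]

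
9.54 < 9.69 True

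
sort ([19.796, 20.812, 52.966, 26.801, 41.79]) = [19.796, 20.812, 26.801, 41.79, 52.966]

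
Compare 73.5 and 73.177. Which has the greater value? 73.5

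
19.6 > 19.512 True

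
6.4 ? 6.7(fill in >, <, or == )<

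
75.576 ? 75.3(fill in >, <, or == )>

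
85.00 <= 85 True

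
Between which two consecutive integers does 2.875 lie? 2 and 3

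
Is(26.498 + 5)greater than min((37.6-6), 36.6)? No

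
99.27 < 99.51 True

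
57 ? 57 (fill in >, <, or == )==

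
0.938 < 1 True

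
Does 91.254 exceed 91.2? Yes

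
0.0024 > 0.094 False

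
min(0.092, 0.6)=0.092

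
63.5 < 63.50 False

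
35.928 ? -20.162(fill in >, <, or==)>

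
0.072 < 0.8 True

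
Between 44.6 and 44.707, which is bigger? 44.707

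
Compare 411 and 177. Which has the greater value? 411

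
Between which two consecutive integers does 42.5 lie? 42 and 43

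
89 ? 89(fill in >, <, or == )==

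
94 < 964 True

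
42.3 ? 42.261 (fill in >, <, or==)>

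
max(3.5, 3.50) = 3.50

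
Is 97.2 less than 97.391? Yes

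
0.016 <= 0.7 True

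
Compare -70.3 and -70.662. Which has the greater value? -70.3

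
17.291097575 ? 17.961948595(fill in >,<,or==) <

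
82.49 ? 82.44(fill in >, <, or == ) >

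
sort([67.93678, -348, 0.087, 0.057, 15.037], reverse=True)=[67.93678, 15.037, 0.087, 0.057, -348]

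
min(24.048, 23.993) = 23.993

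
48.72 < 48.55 False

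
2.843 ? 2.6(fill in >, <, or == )>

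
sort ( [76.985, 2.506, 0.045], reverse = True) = [76.985, 2.506, 0.045]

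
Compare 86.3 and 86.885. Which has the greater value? 86.885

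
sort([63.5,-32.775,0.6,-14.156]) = [-32.775,-14.156,0.6,63.5]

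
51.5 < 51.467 False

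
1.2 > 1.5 False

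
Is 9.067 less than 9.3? Yes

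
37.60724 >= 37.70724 False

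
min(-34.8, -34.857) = -34.857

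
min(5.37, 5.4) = 5.37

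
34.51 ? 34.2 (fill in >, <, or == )>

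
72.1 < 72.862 True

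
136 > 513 False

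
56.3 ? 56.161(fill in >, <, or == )>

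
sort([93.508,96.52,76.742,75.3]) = [75.3,76.742,93.508,96.52]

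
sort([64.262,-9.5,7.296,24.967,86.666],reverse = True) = [86.666,64.262,24.967,7.296,-9.5]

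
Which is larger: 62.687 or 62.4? 62.687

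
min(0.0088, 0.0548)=0.0088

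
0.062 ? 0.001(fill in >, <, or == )>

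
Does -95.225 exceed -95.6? Yes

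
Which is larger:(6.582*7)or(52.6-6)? (52.6-6)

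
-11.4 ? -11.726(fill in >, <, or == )>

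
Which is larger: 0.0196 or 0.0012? 0.0196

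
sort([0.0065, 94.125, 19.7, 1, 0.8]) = [0.0065, 0.8, 1, 19.7, 94.125]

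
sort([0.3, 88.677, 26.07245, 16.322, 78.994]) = [0.3, 16.322, 26.07245, 78.994, 88.677]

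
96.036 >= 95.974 True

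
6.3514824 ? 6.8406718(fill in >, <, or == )<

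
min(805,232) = 232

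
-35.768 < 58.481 True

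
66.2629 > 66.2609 True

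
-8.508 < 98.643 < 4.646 False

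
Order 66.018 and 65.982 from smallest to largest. 65.982, 66.018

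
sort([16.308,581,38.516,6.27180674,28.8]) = [6.27180674,16.308,28.8,38.516,581]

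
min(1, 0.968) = 0.968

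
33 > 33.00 False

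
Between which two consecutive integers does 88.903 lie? 88 and 89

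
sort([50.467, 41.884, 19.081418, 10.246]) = [10.246, 19.081418, 41.884, 50.467]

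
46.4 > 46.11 True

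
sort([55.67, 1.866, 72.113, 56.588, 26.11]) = [1.866, 26.11, 55.67, 56.588, 72.113]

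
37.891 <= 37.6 False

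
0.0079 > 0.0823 False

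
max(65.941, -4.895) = 65.941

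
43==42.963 False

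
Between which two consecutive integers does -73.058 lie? -74 and -73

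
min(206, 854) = 206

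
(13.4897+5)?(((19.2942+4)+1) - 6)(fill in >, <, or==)>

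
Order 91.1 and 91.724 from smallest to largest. 91.1, 91.724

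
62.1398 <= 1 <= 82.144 False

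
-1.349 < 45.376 True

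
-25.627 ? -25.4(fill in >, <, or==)<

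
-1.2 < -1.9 False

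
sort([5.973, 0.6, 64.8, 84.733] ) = [0.6, 5.973, 64.8, 84.733]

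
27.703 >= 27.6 True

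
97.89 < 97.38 False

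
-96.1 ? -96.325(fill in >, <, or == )>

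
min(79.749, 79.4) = 79.4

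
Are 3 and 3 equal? Yes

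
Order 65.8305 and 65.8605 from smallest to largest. 65.8305, 65.8605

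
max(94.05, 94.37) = 94.37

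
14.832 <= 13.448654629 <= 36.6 False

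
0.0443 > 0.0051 True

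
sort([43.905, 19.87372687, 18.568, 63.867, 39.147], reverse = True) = [63.867, 43.905, 39.147, 19.87372687, 18.568]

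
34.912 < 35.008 True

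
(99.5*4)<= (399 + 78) True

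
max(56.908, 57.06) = 57.06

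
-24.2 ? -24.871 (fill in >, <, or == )>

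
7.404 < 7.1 False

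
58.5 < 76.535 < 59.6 False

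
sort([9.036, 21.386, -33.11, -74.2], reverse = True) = [21.386, 9.036, -33.11, -74.2]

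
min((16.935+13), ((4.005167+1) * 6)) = 29.935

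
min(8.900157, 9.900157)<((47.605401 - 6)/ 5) False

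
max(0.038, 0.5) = 0.5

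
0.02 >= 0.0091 True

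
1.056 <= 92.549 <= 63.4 False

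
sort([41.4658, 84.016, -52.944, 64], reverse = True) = [84.016, 64, 41.4658, -52.944]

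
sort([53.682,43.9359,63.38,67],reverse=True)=[67,63.38,53.682,43.9359]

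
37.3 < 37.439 True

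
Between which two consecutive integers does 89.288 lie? 89 and 90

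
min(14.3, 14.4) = 14.3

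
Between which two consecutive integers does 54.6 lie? 54 and 55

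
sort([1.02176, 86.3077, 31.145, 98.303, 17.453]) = [1.02176, 17.453, 31.145, 86.3077, 98.303]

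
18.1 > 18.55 False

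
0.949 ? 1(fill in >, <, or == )<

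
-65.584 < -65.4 True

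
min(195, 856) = 195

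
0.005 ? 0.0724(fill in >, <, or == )<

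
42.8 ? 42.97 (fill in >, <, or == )<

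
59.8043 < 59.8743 True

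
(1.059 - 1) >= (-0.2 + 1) False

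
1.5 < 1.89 True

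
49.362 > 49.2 True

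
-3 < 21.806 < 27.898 True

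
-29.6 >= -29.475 False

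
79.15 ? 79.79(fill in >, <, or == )<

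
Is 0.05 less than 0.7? Yes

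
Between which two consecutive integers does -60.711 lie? -61 and -60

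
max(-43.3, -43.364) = -43.3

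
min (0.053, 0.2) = 0.053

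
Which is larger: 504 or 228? 504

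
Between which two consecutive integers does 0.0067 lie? 0 and 1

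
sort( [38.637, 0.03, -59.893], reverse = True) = [38.637, 0.03, -59.893]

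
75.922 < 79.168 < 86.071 True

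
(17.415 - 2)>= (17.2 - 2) True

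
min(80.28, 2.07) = 2.07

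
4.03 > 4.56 False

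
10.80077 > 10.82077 False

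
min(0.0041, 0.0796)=0.0041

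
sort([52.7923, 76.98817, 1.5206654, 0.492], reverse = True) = [76.98817, 52.7923, 1.5206654, 0.492]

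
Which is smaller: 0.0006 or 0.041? 0.0006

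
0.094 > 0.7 False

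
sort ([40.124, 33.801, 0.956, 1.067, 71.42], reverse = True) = [71.42, 40.124, 33.801, 1.067, 0.956]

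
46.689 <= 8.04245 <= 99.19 False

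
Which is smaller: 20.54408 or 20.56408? 20.54408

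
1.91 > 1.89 True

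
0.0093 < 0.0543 True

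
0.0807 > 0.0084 True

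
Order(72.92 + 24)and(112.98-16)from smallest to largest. (72.92 + 24), (112.98-16)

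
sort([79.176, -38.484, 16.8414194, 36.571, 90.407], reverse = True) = [90.407, 79.176, 36.571, 16.8414194, -38.484]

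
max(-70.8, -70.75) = -70.75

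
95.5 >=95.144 True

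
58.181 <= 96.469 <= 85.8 False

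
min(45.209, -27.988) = -27.988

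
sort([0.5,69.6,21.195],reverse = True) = [69.6,21.195,0.5]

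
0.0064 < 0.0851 True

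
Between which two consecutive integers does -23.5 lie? -24 and -23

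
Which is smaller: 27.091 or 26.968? 26.968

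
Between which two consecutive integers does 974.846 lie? 974 and 975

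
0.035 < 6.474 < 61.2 True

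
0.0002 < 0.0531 True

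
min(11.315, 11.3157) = 11.315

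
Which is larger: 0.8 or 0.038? 0.8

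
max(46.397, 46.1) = 46.397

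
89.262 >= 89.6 False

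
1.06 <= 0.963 False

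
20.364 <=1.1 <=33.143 False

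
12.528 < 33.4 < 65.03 True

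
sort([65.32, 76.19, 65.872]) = [65.32, 65.872, 76.19]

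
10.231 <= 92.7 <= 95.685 True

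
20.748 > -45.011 True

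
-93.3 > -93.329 True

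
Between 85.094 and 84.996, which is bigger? 85.094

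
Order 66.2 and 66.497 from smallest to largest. 66.2, 66.497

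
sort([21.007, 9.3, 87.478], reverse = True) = [87.478, 21.007, 9.3]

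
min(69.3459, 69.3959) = 69.3459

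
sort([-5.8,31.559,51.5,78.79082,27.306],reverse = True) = [78.79082,51.5,31.559,27.306,-5.8]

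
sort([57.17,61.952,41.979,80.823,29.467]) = [29.467,41.979,57.17,61.952,80.823]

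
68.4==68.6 False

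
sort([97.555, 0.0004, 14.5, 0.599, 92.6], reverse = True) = [97.555, 92.6, 14.5, 0.599, 0.0004]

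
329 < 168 False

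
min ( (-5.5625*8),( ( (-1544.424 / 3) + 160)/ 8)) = -44.5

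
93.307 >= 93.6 False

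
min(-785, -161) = -785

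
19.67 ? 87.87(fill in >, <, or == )<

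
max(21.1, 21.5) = 21.5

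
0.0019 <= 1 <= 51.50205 True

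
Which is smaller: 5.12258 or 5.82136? 5.12258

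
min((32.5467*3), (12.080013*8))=96.640104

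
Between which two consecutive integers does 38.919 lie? 38 and 39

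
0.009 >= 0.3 False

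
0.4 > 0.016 True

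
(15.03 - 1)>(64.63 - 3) False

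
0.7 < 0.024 False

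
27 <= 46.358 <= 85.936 True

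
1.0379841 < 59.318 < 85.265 True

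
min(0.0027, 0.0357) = 0.0027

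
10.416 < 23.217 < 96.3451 True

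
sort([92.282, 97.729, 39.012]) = [39.012, 92.282, 97.729]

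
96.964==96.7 False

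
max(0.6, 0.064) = 0.6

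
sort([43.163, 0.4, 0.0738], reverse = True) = [43.163, 0.4, 0.0738]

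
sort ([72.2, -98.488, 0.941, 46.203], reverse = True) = [72.2, 46.203, 0.941, -98.488]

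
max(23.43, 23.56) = 23.56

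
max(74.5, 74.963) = 74.963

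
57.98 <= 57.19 False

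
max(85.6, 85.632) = 85.632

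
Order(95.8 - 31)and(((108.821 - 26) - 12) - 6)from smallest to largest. (95.8 - 31), (((108.821 - 26) - 12) - 6)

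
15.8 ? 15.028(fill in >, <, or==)>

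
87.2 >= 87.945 False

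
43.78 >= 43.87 False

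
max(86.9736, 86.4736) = 86.9736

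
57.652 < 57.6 False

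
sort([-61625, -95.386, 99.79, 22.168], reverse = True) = [99.79, 22.168, -95.386, -61625]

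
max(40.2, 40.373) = 40.373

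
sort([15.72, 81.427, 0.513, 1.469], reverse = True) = [81.427, 15.72, 1.469, 0.513]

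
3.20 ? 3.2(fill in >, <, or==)==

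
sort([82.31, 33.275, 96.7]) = [33.275, 82.31, 96.7]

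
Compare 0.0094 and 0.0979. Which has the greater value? 0.0979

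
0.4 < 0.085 False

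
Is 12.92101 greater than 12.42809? Yes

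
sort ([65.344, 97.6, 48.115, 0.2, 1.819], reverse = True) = [97.6, 65.344, 48.115, 1.819, 0.2]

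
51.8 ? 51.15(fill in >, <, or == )>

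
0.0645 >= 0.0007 True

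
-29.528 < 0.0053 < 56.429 True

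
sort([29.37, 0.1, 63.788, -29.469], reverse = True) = [63.788, 29.37, 0.1, -29.469]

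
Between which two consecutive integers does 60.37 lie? 60 and 61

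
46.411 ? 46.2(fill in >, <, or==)>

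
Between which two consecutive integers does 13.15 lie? 13 and 14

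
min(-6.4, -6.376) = -6.4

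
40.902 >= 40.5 True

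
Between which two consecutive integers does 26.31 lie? 26 and 27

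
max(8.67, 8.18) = 8.67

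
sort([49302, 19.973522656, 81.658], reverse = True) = [49302, 81.658, 19.973522656]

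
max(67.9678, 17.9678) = 67.9678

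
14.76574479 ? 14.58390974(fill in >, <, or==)>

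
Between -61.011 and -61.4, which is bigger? -61.011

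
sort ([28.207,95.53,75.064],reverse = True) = [95.53,75.064,28.207]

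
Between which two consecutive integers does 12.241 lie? 12 and 13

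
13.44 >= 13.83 False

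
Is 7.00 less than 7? No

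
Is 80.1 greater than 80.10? No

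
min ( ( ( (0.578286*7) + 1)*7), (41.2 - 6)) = 35.2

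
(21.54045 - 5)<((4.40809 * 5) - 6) False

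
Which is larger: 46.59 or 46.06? 46.59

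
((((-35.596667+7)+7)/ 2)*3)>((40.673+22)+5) False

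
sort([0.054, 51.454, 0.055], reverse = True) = [51.454, 0.055, 0.054]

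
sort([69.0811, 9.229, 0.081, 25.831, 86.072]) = [0.081, 9.229, 25.831, 69.0811, 86.072]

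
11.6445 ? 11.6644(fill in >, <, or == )<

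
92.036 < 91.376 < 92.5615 False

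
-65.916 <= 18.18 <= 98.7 True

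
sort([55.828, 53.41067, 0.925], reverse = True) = [55.828, 53.41067, 0.925]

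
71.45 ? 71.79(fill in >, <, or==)<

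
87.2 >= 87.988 False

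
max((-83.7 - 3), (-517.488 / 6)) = -86.248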